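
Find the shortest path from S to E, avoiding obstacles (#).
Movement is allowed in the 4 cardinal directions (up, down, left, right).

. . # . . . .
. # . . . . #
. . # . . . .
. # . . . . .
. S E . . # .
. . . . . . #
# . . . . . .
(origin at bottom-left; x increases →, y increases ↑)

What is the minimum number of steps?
1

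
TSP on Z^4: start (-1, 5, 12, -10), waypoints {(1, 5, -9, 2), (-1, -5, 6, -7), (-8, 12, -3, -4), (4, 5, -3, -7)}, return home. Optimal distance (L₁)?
124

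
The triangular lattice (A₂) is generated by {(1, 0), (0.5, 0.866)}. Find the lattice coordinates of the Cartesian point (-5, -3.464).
-3b₁ - 4b₂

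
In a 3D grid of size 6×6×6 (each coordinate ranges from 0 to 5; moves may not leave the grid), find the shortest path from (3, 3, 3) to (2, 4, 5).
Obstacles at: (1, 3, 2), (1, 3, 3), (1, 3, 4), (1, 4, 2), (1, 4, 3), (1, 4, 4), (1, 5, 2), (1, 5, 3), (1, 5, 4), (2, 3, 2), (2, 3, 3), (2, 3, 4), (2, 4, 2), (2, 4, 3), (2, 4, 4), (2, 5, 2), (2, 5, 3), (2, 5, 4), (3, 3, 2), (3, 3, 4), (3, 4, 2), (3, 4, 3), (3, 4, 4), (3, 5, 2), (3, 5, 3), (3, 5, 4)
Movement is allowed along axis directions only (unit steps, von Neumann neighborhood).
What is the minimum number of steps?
6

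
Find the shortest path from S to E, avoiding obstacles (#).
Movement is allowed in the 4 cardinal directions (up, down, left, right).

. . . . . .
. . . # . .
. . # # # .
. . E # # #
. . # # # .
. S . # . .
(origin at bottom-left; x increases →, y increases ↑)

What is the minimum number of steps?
3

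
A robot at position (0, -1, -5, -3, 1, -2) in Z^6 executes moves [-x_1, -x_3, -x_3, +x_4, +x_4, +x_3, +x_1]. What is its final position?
(0, -1, -6, -1, 1, -2)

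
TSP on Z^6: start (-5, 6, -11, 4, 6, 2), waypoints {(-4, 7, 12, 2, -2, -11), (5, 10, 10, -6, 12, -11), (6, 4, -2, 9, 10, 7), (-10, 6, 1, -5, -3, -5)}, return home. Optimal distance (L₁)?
200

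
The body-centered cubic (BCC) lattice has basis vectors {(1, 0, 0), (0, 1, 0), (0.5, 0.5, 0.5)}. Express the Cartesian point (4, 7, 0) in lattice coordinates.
4b₁ + 7b₂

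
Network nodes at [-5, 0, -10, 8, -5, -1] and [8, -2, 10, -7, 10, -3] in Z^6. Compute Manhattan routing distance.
67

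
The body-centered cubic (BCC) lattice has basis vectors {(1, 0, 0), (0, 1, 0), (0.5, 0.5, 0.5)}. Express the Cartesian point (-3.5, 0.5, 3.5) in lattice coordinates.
-7b₁ - 3b₂ + 7b₃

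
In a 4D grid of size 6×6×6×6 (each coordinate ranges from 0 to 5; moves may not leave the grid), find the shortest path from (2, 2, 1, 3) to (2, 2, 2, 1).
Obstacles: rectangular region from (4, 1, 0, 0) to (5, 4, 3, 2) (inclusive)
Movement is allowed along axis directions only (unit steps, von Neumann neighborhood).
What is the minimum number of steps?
3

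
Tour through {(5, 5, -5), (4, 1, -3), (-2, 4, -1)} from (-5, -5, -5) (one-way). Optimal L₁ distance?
34
(one optimal route: (-5, -5, -5) → (-2, 4, -1) → (4, 1, -3) → (5, 5, -5))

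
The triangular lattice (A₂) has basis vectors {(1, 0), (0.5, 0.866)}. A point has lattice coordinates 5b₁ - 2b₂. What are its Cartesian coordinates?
(4, -1.732)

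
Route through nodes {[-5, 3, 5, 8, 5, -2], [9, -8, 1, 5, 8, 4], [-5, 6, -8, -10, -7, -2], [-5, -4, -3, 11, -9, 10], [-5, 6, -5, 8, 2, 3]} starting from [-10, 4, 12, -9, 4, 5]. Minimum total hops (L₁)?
191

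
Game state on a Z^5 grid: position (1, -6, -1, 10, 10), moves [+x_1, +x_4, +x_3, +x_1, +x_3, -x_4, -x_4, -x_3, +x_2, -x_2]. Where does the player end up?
(3, -6, 0, 9, 10)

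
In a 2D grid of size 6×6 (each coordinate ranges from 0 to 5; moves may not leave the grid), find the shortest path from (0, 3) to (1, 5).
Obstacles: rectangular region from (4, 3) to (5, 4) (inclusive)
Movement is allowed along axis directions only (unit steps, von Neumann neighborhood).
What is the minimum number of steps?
3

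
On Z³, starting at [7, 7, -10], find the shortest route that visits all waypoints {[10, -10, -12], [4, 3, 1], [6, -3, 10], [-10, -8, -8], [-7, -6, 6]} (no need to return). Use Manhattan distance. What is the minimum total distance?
100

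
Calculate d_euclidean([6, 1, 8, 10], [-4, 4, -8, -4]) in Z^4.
23.6854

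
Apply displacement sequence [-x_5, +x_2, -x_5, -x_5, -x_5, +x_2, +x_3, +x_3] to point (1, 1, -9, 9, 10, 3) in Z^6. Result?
(1, 3, -7, 9, 6, 3)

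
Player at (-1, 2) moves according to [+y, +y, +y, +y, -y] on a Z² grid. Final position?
(-1, 5)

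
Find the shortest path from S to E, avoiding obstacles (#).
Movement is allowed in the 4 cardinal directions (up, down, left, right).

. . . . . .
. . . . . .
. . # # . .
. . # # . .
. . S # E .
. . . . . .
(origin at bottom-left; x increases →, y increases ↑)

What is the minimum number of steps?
4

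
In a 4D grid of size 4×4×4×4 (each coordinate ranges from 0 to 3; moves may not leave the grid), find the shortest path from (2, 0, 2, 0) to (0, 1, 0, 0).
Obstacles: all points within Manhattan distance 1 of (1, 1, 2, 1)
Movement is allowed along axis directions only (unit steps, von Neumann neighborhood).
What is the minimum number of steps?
5
(one shortest path: (2, 0, 2, 0) → (1, 0, 2, 0) → (0, 0, 2, 0) → (0, 1, 2, 0) → (0, 1, 1, 0) → (0, 1, 0, 0))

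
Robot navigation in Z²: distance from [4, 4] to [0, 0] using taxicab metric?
8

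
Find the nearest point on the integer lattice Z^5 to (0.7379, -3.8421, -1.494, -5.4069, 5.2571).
(1, -4, -1, -5, 5)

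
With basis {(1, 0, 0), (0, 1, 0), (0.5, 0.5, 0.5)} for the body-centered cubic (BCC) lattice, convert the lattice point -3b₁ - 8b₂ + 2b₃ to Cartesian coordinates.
(-2, -7, 1)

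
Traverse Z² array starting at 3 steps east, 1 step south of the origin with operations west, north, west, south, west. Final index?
(0, -1)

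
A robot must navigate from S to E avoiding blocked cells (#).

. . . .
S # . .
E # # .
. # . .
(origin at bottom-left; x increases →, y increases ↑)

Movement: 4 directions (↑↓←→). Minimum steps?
1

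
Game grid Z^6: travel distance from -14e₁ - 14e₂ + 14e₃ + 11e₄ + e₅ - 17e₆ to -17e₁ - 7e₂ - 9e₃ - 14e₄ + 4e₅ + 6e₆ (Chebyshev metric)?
25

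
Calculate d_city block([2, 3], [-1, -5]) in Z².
11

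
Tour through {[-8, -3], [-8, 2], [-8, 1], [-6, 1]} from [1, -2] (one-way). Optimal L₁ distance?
18
(one optimal route: (1, -2) → (-8, -3) → (-8, 2) → (-8, 1) → (-6, 1))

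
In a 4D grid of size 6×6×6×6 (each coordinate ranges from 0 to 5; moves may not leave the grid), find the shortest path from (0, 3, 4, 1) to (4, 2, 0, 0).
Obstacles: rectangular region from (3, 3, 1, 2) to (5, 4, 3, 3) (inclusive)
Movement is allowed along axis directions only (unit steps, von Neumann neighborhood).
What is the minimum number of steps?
10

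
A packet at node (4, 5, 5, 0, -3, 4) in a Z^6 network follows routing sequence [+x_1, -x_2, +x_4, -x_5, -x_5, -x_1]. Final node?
(4, 4, 5, 1, -5, 4)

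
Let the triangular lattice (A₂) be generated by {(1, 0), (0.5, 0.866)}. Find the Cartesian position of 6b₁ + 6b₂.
(9, 5.196)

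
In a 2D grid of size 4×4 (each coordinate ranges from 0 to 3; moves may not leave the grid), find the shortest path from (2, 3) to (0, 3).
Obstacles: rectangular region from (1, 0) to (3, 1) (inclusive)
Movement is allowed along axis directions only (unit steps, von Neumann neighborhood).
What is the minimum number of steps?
2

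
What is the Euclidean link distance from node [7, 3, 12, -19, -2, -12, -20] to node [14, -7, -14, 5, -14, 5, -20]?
42.8252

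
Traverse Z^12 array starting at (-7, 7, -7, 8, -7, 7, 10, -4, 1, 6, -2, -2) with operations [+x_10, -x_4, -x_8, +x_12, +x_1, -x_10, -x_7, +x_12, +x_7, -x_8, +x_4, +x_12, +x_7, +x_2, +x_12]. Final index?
(-6, 8, -7, 8, -7, 7, 11, -6, 1, 6, -2, 2)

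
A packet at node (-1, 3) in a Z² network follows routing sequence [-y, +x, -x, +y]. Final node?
(-1, 3)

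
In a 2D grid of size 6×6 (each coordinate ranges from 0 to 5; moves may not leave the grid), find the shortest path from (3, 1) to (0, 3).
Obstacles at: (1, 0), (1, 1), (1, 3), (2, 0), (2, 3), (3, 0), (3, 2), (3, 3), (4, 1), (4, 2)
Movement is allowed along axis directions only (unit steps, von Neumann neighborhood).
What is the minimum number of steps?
5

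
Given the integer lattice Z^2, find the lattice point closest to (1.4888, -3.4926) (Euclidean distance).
(1, -3)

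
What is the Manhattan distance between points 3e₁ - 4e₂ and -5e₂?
4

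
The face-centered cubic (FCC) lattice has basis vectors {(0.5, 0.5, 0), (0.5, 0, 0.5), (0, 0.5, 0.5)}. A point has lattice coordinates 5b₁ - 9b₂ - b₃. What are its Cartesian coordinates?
(-2, 2, -5)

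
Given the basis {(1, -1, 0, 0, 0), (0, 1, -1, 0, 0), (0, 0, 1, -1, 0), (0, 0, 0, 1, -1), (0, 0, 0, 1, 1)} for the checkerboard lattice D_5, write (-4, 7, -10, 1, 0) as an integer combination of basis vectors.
-4b₁ + 3b₂ - 7b₃ - 3b₄ - 3b₅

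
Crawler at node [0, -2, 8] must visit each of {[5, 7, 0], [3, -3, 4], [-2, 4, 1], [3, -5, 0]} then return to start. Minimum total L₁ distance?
54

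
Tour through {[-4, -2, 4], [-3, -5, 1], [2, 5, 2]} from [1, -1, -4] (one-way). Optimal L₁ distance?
35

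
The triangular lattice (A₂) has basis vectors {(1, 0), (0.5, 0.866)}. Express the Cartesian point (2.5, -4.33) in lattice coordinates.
5b₁ - 5b₂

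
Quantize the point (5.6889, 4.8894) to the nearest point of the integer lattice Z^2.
(6, 5)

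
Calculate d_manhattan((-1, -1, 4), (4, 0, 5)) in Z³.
7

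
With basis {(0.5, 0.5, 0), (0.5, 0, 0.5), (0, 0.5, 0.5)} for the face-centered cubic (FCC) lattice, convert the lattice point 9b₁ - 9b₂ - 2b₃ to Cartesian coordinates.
(0, 3.5, -5.5)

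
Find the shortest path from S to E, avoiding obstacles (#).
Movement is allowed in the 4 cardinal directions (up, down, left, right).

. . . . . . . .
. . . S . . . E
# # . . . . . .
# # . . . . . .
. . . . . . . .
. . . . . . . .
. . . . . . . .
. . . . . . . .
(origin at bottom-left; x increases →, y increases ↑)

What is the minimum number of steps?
4
(one shortest path: (3, 6) → (4, 6) → (5, 6) → (6, 6) → (7, 6))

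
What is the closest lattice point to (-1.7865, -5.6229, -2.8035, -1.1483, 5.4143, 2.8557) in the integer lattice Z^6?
(-2, -6, -3, -1, 5, 3)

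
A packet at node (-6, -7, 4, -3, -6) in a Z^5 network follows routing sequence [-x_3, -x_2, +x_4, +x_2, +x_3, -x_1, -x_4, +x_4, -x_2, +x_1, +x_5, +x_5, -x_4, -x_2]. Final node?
(-6, -9, 4, -3, -4)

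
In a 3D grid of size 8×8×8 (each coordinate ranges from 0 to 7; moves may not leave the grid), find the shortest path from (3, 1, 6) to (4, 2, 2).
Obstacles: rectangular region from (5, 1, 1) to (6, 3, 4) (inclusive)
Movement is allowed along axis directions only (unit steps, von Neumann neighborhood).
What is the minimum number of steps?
6
(one shortest path: (3, 1, 6) → (4, 1, 6) → (4, 2, 6) → (4, 2, 5) → (4, 2, 4) → (4, 2, 3) → (4, 2, 2))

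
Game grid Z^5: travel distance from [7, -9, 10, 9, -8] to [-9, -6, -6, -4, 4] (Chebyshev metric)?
16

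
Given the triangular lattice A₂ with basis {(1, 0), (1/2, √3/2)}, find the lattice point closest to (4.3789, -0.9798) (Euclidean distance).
(4.5, -0.866)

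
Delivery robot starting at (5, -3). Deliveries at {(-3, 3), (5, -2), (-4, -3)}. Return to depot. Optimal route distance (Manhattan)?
30
(one optimal route: (5, -3) → (5, -2) → (-3, 3) → (-4, -3) → (5, -3))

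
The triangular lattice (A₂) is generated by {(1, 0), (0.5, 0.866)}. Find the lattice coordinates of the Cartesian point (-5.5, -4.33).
-3b₁ - 5b₂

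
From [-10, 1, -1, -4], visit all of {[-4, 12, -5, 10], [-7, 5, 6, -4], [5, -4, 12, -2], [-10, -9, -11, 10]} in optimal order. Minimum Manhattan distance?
130
(one optimal route: (-10, 1, -1, -4) → (-7, 5, 6, -4) → (5, -4, 12, -2) → (-4, 12, -5, 10) → (-10, -9, -11, 10))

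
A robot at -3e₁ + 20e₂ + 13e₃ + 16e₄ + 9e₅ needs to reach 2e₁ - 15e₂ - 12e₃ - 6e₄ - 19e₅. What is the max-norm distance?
35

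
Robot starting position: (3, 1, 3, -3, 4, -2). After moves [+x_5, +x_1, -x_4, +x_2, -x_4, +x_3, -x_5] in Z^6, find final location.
(4, 2, 4, -5, 4, -2)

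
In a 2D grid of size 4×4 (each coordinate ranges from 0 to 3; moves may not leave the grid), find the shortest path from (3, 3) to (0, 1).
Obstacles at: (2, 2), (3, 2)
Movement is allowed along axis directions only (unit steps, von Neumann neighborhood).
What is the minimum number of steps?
5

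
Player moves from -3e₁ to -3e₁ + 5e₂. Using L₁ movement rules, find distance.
5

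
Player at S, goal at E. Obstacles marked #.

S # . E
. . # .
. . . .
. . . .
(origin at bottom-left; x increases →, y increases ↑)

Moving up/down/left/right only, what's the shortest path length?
7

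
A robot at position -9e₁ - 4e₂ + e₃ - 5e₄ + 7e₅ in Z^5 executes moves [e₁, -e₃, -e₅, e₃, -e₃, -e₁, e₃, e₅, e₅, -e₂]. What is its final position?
(-9, -5, 1, -5, 8)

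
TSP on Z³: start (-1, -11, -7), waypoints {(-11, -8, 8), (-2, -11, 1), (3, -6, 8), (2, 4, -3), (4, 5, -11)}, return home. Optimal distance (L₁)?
102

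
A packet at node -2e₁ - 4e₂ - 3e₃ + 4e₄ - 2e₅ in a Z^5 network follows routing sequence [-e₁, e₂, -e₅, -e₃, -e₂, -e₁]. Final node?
(-4, -4, -4, 4, -3)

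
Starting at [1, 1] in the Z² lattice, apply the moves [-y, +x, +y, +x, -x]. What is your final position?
(2, 1)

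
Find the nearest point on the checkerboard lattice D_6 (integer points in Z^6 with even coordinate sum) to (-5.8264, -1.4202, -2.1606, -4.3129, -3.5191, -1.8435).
(-6, -1, -2, -4, -3, -2)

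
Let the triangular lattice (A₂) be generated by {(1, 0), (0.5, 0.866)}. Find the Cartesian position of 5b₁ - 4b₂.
(3, -3.464)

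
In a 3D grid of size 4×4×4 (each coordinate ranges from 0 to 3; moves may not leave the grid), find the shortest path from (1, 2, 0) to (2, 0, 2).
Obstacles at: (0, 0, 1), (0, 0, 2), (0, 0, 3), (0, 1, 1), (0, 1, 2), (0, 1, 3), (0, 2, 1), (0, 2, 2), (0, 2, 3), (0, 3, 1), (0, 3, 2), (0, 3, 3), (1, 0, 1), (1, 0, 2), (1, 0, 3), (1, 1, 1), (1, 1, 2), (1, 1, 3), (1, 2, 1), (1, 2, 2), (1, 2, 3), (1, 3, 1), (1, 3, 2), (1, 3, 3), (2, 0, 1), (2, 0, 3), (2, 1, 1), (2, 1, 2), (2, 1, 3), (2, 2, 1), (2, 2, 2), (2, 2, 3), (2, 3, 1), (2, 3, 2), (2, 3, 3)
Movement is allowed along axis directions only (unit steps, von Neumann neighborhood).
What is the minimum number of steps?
7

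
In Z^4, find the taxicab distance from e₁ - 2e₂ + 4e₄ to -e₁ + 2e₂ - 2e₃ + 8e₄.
12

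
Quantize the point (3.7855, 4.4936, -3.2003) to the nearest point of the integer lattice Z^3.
(4, 4, -3)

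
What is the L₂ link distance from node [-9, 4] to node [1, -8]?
15.6205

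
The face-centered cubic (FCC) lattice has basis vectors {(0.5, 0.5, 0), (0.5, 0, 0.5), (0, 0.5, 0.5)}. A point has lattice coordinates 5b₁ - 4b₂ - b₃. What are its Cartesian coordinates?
(0.5, 2, -2.5)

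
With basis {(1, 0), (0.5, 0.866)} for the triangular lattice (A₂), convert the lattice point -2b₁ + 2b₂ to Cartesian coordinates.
(-1, 1.732)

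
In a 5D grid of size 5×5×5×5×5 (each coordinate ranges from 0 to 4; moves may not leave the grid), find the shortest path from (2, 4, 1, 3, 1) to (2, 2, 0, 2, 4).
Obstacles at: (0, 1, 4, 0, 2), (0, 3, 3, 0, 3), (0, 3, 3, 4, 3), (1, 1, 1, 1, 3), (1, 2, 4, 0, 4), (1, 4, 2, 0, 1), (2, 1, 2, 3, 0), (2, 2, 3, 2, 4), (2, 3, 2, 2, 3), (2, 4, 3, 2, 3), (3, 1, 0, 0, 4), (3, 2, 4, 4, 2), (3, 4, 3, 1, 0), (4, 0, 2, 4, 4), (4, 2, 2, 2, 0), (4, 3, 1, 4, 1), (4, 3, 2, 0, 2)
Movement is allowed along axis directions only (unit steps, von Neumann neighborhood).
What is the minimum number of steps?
7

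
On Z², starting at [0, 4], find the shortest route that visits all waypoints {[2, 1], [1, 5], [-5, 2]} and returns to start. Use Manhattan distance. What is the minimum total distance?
22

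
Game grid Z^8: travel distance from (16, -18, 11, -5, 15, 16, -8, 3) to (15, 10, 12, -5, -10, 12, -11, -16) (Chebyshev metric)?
28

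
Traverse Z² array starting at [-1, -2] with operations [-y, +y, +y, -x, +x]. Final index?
(-1, -1)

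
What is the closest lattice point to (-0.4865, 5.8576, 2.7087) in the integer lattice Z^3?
(0, 6, 3)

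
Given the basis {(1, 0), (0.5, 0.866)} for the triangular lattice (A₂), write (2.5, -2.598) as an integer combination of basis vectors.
4b₁ - 3b₂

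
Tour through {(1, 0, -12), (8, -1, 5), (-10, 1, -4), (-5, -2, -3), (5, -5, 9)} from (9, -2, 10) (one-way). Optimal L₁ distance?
70
(one optimal route: (9, -2, 10) → (5, -5, 9) → (8, -1, 5) → (1, 0, -12) → (-5, -2, -3) → (-10, 1, -4))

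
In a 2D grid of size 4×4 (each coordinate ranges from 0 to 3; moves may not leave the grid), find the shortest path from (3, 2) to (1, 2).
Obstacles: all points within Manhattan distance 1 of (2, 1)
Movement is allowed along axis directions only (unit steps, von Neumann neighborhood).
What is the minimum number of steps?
4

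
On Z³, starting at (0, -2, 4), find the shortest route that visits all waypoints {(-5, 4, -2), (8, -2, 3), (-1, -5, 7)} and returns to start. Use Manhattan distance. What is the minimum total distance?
62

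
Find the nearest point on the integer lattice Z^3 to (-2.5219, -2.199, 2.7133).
(-3, -2, 3)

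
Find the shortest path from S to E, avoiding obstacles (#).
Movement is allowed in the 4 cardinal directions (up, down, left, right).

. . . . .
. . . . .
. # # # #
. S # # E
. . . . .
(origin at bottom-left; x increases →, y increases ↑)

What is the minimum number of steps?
5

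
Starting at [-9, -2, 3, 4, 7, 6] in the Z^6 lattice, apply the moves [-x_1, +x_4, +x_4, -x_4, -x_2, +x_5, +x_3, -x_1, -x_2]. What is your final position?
(-11, -4, 4, 5, 8, 6)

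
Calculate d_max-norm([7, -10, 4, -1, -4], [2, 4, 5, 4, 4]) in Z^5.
14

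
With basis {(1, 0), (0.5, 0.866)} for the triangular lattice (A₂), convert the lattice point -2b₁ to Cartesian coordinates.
(-2, 0)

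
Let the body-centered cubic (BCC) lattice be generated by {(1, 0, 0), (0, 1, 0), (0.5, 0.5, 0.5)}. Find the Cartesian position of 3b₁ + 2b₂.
(3, 2, 0)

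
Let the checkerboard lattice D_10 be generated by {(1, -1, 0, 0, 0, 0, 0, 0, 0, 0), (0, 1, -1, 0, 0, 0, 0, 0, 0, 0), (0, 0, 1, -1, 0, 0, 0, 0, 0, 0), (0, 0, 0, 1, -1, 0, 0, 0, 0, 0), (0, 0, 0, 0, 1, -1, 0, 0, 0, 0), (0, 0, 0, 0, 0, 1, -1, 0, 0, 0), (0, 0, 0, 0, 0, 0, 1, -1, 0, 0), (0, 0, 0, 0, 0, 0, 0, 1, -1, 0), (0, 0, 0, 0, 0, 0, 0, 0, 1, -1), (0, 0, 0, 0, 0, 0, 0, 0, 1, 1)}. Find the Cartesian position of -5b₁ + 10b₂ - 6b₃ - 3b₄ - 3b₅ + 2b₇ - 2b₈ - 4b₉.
(-5, 15, -16, 3, 0, 3, 2, -4, -2, 4)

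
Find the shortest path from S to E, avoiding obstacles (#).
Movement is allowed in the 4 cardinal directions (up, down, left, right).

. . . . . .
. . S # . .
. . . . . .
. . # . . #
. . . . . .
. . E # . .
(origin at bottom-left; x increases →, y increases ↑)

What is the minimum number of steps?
6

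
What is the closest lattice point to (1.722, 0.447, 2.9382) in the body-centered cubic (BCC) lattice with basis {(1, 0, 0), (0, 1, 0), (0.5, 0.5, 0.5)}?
(1.5, 0.5, 2.5)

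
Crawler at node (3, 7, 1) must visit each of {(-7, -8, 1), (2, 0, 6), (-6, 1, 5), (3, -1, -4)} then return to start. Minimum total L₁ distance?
72
(one optimal route: (3, 7, 1) → (2, 0, 6) → (-6, 1, 5) → (-7, -8, 1) → (3, -1, -4) → (3, 7, 1))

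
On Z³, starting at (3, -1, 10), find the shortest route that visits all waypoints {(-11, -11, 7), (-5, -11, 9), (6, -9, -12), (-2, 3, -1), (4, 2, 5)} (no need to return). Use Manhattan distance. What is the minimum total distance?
95
(one optimal route: (3, -1, 10) → (4, 2, 5) → (-2, 3, -1) → (-11, -11, 7) → (-5, -11, 9) → (6, -9, -12))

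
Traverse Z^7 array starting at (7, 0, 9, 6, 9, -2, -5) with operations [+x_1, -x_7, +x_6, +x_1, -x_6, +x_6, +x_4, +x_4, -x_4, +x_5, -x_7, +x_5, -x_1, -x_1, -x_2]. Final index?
(7, -1, 9, 7, 11, -1, -7)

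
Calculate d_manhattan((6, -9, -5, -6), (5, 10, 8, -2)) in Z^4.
37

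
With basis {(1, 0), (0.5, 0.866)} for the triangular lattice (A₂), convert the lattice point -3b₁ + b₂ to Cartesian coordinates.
(-2.5, 0.866)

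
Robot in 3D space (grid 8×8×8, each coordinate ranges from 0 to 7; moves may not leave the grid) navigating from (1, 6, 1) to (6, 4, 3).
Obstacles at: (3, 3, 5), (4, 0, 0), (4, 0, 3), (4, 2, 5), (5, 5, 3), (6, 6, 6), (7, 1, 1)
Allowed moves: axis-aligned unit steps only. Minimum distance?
9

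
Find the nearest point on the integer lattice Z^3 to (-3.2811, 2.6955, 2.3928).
(-3, 3, 2)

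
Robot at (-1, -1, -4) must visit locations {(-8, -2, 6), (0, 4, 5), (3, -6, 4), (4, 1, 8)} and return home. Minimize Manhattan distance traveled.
72
(one optimal route: (-1, -1, -4) → (-8, -2, 6) → (0, 4, 5) → (4, 1, 8) → (3, -6, 4) → (-1, -1, -4))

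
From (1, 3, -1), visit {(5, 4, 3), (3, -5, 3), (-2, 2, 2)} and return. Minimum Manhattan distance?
40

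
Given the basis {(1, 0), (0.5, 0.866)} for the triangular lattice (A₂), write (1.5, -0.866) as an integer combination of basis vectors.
2b₁ - b₂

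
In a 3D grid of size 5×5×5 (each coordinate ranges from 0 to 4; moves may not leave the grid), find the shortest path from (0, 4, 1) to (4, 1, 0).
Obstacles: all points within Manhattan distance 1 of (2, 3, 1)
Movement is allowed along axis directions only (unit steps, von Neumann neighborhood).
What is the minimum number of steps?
8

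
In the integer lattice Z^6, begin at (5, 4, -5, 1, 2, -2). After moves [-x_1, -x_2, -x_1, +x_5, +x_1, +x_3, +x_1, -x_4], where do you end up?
(5, 3, -4, 0, 3, -2)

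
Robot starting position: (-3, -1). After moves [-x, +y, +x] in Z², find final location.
(-3, 0)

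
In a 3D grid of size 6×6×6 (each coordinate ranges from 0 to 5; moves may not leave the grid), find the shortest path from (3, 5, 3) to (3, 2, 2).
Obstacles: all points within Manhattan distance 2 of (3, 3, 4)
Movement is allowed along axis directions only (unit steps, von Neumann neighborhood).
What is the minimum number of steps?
6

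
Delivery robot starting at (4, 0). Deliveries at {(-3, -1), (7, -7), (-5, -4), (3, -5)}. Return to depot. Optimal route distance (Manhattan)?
38
(one optimal route: (4, 0) → (-3, -1) → (-5, -4) → (3, -5) → (7, -7) → (4, 0))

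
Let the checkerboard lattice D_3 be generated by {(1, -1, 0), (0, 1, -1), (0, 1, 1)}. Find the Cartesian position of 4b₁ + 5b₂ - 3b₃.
(4, -2, -8)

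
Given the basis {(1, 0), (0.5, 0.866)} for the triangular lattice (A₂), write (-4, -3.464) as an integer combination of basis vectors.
-2b₁ - 4b₂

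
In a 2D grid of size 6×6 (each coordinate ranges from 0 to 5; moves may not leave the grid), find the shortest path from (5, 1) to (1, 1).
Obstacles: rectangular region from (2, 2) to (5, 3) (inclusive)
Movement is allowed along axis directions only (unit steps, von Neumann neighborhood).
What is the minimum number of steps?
4
(one shortest path: (5, 1) → (4, 1) → (3, 1) → (2, 1) → (1, 1))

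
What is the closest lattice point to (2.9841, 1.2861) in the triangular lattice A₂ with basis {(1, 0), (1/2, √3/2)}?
(3, 1.732)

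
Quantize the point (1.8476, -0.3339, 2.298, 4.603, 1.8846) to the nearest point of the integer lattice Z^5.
(2, 0, 2, 5, 2)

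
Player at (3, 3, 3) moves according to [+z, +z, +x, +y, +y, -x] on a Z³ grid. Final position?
(3, 5, 5)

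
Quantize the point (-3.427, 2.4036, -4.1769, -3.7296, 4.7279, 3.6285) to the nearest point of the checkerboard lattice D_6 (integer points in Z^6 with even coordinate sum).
(-3, 2, -4, -4, 5, 4)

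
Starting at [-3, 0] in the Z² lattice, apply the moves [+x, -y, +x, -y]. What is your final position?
(-1, -2)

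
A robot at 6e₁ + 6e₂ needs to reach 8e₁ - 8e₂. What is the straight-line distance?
14.1421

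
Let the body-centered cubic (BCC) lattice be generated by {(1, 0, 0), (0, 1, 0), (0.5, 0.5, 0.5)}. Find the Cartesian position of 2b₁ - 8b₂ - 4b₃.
(0, -10, -2)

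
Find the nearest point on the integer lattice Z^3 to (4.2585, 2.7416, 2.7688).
(4, 3, 3)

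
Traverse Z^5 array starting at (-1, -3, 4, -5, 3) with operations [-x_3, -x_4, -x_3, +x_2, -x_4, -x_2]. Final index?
(-1, -3, 2, -7, 3)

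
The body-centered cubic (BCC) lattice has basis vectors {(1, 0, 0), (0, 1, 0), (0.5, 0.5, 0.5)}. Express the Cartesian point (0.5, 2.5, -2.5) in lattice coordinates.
3b₁ + 5b₂ - 5b₃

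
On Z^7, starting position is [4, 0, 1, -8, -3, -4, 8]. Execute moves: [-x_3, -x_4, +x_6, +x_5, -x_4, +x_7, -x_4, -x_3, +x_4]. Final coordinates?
(4, 0, -1, -10, -2, -3, 9)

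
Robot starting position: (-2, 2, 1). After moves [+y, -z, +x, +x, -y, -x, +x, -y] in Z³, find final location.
(0, 1, 0)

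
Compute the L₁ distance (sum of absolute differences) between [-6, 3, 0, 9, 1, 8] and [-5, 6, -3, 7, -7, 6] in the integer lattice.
19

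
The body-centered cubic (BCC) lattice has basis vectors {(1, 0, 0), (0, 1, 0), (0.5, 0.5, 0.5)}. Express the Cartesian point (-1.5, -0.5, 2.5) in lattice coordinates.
-4b₁ - 3b₂ + 5b₃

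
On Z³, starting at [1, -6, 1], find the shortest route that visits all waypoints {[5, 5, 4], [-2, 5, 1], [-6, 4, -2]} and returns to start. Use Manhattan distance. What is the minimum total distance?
56
(one optimal route: (1, -6, 1) → (5, 5, 4) → (-2, 5, 1) → (-6, 4, -2) → (1, -6, 1))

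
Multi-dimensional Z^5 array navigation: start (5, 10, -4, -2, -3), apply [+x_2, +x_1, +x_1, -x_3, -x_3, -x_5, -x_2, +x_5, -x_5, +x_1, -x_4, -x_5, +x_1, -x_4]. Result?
(9, 10, -6, -4, -5)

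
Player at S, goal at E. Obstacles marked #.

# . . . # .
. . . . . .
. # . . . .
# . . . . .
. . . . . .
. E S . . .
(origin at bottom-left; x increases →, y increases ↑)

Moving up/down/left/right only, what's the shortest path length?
1
(one shortest path: (2, 0) → (1, 0))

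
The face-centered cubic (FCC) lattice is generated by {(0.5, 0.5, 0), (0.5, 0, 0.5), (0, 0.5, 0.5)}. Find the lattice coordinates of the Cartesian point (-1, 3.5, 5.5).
-3b₁ + b₂ + 10b₃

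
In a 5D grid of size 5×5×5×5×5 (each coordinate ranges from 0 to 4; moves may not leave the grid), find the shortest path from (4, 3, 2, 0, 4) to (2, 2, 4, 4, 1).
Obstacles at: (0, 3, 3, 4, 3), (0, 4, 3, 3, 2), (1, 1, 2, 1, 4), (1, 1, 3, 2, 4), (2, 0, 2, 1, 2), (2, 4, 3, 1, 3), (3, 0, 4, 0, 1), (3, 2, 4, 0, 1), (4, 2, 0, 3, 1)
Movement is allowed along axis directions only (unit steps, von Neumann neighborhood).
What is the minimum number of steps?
12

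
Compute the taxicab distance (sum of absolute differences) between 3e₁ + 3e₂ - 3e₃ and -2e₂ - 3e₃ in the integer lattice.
8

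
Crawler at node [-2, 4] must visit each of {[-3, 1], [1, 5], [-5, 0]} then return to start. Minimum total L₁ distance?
22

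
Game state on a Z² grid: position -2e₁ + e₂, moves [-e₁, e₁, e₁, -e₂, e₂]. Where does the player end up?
(-1, 1)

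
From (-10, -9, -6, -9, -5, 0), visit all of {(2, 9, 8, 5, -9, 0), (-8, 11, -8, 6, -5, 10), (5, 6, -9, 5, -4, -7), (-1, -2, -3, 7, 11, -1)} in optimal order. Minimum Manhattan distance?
170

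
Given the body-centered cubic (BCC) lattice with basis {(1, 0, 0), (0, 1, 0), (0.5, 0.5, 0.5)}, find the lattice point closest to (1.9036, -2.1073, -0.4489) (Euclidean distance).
(2, -2, 0)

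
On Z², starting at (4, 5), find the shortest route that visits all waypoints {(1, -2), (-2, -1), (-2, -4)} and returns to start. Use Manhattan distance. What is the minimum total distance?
30
(one optimal route: (4, 5) → (1, -2) → (-2, -4) → (-2, -1) → (4, 5))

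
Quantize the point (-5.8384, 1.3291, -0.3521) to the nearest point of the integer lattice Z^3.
(-6, 1, 0)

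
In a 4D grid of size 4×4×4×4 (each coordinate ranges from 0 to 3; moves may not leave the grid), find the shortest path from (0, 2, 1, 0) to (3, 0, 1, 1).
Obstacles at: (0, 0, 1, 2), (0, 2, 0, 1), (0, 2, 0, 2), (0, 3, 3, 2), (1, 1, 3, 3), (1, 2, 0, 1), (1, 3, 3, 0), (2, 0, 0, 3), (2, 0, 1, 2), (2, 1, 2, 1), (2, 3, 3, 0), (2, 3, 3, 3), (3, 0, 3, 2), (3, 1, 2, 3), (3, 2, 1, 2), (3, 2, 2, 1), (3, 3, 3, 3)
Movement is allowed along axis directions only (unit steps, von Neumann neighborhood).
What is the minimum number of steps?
6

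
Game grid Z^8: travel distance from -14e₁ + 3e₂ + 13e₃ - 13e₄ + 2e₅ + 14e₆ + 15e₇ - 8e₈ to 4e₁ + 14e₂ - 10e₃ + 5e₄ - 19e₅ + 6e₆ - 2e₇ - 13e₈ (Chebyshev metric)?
23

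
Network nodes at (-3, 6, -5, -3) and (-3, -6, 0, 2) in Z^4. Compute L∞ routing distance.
12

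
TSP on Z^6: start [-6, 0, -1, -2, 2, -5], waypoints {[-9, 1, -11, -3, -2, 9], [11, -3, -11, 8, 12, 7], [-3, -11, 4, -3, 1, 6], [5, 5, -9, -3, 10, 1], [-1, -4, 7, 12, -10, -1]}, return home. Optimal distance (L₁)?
250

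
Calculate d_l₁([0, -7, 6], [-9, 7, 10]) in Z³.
27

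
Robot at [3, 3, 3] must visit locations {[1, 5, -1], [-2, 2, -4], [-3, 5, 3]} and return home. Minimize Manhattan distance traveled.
36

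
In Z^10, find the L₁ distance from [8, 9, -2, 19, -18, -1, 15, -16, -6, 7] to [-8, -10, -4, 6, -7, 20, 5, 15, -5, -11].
142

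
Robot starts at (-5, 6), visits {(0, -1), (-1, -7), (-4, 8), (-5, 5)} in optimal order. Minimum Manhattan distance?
25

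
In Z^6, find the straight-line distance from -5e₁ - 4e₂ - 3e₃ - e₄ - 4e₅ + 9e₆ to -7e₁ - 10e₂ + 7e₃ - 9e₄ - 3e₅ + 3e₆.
15.5242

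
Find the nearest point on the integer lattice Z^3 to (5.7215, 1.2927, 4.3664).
(6, 1, 4)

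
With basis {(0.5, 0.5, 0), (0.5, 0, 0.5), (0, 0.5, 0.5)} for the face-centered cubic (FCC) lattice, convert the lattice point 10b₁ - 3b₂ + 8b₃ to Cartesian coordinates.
(3.5, 9, 2.5)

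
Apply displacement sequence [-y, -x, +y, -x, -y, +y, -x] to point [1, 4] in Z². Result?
(-2, 4)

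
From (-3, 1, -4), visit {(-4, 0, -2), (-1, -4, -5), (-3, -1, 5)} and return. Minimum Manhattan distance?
36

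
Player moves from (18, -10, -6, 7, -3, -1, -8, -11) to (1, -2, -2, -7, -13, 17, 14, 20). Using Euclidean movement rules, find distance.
49.3356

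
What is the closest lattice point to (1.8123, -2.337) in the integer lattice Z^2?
(2, -2)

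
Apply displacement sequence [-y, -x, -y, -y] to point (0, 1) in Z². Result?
(-1, -2)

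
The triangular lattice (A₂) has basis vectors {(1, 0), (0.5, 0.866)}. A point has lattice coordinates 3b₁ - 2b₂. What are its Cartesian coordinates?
(2, -1.732)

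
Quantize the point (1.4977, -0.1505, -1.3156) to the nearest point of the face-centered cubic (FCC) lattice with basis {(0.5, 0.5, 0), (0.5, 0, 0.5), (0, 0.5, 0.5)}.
(1.5, 0, -1.5)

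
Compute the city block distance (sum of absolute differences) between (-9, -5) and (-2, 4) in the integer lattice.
16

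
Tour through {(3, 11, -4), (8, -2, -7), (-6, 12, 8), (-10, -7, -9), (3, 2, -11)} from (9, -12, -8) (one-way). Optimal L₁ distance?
99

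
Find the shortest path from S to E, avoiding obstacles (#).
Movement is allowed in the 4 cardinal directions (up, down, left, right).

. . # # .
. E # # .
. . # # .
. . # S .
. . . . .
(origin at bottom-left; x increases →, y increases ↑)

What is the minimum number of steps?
6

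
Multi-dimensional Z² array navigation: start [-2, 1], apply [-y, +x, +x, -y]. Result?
(0, -1)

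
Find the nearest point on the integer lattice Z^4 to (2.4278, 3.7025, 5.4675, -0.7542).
(2, 4, 5, -1)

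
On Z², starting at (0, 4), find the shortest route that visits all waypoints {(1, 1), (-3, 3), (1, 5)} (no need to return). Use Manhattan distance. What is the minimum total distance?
12
(one optimal route: (0, 4) → (1, 5) → (1, 1) → (-3, 3))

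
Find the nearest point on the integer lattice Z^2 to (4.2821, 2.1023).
(4, 2)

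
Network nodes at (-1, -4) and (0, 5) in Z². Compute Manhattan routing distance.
10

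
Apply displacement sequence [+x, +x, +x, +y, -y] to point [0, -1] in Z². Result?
(3, -1)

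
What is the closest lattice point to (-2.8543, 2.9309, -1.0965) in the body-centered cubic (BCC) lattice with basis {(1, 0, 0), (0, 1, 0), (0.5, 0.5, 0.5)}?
(-3, 3, -1)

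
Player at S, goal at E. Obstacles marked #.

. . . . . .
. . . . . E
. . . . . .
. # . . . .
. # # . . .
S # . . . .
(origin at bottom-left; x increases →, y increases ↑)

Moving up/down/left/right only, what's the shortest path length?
9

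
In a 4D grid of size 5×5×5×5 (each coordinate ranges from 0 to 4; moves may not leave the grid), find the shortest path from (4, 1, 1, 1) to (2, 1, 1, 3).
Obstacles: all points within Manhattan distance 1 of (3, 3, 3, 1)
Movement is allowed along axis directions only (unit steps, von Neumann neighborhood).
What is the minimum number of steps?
4
(one shortest path: (4, 1, 1, 1) → (3, 1, 1, 1) → (2, 1, 1, 1) → (2, 1, 1, 2) → (2, 1, 1, 3))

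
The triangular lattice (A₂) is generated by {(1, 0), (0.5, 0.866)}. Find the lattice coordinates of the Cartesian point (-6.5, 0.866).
-7b₁ + b₂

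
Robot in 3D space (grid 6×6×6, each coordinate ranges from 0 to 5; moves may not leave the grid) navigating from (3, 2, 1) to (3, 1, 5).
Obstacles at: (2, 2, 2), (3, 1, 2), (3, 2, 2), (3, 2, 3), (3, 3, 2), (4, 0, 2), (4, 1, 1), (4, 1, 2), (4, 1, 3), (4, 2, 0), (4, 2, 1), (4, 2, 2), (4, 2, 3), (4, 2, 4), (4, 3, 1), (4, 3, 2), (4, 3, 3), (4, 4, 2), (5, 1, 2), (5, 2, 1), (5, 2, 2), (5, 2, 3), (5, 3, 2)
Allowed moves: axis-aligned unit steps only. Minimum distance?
7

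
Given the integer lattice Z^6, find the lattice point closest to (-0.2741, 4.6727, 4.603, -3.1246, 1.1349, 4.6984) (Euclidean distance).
(0, 5, 5, -3, 1, 5)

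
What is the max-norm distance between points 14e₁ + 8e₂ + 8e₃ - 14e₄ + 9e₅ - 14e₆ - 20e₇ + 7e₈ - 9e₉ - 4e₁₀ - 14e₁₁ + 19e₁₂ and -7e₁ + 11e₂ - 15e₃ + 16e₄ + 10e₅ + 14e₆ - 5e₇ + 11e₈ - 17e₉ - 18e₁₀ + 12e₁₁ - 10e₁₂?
30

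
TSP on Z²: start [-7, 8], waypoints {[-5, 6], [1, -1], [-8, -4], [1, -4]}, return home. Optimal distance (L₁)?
42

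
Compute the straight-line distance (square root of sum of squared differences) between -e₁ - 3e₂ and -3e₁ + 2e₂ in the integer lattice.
5.38516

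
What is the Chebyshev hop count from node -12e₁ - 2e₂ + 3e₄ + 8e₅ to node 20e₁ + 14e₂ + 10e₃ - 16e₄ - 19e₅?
32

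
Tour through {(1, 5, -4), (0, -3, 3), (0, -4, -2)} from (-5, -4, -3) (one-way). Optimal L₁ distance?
28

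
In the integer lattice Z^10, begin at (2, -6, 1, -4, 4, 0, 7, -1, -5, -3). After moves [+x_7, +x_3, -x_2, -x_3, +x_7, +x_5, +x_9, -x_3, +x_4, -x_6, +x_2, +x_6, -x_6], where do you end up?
(2, -6, 0, -3, 5, -1, 9, -1, -4, -3)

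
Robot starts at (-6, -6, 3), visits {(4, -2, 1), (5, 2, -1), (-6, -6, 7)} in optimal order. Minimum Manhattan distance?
31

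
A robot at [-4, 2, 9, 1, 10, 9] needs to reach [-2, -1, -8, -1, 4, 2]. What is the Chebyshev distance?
17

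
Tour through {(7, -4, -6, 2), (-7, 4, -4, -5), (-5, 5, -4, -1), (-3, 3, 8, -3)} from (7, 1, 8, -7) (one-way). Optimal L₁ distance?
68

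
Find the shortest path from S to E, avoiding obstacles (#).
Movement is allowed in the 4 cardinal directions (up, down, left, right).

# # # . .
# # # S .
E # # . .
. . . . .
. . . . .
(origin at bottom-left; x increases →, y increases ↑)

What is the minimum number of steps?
6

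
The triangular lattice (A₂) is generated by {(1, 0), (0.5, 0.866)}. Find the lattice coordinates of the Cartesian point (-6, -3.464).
-4b₁ - 4b₂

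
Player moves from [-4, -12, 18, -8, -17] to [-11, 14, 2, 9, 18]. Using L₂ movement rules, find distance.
49.95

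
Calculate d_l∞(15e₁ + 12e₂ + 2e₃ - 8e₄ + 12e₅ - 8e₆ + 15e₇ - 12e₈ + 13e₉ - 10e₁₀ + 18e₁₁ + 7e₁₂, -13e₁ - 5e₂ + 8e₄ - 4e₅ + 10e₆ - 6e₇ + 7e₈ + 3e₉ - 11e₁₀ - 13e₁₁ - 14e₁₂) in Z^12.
31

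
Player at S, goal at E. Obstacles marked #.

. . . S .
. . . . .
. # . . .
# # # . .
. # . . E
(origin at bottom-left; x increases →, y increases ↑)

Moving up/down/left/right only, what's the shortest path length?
5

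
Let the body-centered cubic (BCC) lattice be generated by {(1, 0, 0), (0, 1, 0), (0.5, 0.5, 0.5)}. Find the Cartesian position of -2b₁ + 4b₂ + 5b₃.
(0.5, 6.5, 2.5)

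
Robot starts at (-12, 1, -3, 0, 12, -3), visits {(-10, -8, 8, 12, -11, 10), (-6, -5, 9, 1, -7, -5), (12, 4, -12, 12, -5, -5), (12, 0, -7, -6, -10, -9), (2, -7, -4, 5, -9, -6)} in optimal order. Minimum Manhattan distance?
205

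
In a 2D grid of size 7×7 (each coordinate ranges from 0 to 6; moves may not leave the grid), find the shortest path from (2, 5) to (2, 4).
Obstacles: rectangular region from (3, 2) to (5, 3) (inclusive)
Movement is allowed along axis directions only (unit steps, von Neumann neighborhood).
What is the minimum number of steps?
1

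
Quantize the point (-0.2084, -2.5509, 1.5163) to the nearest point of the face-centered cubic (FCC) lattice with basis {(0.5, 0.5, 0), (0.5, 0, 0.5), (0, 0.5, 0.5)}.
(0, -2.5, 1.5)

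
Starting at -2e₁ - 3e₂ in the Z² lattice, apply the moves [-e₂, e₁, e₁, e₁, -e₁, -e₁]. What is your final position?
(-1, -4)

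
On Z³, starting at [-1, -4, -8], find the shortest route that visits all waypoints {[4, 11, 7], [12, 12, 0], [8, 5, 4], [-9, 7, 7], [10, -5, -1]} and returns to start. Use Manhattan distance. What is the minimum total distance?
118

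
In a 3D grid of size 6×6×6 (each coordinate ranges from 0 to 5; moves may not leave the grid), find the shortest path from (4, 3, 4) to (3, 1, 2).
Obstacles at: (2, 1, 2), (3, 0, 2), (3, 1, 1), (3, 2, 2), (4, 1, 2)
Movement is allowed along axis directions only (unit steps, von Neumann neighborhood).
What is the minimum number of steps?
5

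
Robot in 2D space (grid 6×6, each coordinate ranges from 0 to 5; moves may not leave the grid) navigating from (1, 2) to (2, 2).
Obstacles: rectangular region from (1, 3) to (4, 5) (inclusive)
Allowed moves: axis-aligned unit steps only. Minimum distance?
1
(one shortest path: (1, 2) → (2, 2))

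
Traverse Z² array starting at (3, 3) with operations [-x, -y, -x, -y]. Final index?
(1, 1)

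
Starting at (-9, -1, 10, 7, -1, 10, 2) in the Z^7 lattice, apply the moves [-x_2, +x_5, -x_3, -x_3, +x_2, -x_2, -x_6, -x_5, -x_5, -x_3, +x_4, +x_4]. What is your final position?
(-9, -2, 7, 9, -2, 9, 2)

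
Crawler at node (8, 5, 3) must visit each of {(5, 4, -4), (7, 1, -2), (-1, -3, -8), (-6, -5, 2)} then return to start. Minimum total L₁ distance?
76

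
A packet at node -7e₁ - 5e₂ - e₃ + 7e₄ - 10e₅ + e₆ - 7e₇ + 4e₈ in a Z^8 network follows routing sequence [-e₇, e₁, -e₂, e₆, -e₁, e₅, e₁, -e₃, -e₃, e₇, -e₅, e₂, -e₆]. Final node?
(-6, -5, -3, 7, -10, 1, -7, 4)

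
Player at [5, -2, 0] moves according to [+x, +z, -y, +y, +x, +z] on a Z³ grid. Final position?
(7, -2, 2)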